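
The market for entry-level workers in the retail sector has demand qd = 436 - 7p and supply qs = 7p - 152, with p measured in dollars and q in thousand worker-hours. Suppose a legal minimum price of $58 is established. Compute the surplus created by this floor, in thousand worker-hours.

Equilibrium: 436 - 7p = 7p - 152, so 588 = 14p and p* = 42, q* = 142.
Because the floor (58) lies above the market-clearing price, it is binding.
At p = 58: qd = 436 - 7·58 = 30 and qs = 7·58 - 152 = 254.
Surplus = qs - qd = 254 - 30 = 224.

224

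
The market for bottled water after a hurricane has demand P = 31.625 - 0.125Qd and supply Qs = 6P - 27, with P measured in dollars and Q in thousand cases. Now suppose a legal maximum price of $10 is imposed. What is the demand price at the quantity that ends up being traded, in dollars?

Rearranging demand gives Qd = 253 - 8P. In a free market, 253 - 8P = 6P - 27 gives the equilibrium P* = 20, Q* = 93.
The ceiling of 10 is below the equilibrium price 20, so it binds.
At P = 10: Qd = 253 - 8·10 = 173 and Qs = 6·10 - 27 = 33.
Only 33 units reach the market. On the demand curve, the marginal buyer's willingness to pay at Q = 33 is (253 - 33)/8 = 27.5.

27.5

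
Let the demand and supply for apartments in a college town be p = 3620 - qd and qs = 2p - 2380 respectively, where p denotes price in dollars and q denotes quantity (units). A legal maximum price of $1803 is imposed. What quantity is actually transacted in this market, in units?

Rearranging demand gives qd = 3620 - p. Setting quantity demanded equal to quantity supplied, 3620 - p = 2p - 2380, gives p* = 2000 and q* = 1620.
Because the ceiling (1803) lies below the market-clearing price, it is binding.
At p = 1803: qd = 3620 - 1803 = 1817 and qs = 2·1803 - 2380 = 1226.
The quantity actually transacted is the short side, supply: 1226.

1226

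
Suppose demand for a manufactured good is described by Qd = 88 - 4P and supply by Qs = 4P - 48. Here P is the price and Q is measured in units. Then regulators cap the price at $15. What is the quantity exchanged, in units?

Without the control the market clears where 88 - 4P = 4P - 48, i.e. P* = 17 and Q* = 20.
The ceiling of 15 is below the equilibrium price 17, so it binds.
At P = 15: Qd = 88 - 4·15 = 28 and Qs = 4·15 - 48 = 12.
The quantity actually transacted is the short side, supply: 12.

12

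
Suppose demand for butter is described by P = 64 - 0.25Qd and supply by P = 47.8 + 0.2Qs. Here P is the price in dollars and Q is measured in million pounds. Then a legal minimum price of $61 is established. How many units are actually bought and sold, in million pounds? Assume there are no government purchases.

12

Rearranging demand gives Qd = 256 - 4P; rearranging supply gives Qs = 5P - 239. Without the control the market clears where 256 - 4P = 5P - 239, i.e. P* = 55 and Q* = 36.
Because the floor (61) lies above the market-clearing price, it is binding.
At P = 61: Qd = 256 - 4·61 = 12 and Qs = 5·61 - 239 = 66.
The quantity actually transacted is the short side, demand: 12.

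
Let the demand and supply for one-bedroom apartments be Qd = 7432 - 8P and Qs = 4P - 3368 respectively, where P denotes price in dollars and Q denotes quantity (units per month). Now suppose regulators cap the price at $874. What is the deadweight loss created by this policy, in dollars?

2028

In a free market, 7432 - 8P = 4P - 3368 gives the equilibrium P* = 900, Q* = 232.
Since 874 < 900, the ceiling is binding.
At P = 874: Qd = 7432 - 8·874 = 440 and Qs = 4·874 - 3368 = 128.
Quantity traded falls to 128. At Q = 128 the demand price is (7432 - 128)/8 = 913 and the supply price is (3368 + 128)/4 = 874.
Deadweight loss = ½ · (913 - 874) · (232 - 128) = ½ · 39 · 104 = 2028.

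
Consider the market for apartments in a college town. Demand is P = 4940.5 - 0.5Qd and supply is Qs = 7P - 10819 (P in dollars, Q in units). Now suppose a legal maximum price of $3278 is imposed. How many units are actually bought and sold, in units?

Rearranging demand gives Qd = 9881 - 2P. Without the control the market clears where 9881 - 2P = 7P - 10819, i.e. P* = 2300 and Q* = 5281.
Since 3278 is above P* = 2300, the ceiling does not bind and the free-market outcome prevails.

5281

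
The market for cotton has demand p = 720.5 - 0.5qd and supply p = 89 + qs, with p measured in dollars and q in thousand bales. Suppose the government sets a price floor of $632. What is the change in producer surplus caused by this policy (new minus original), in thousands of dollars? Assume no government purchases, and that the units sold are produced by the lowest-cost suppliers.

-8174

Rearranging demand gives qd = 1441 - 2p; rearranging supply gives qs = p - 89. In a free market, 1441 - 2p = p - 89 gives the equilibrium p* = 510, q* = 421.
Since 632 > 510, the floor is binding.
At p = 632: qd = 1441 - 2·632 = 177 and qs = 632 - 89 = 543.
Producer surplus without the control is ½ · (510 - 89) · 421 = 88620.5.
With the floor, 177 units are sold at 632. The supply price at q = 177 is 266, so PS = ½ · [(632 - 89) + (632 - 266)] · 177 = 80446.5.
Change in producer surplus = 80446.5 - 88620.5 = -8174.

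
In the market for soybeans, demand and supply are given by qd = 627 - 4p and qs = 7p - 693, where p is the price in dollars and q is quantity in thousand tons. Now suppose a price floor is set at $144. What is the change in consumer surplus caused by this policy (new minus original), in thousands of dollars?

Without the control the market clears where 627 - 4p = 7p - 693, i.e. p* = 120 and q* = 147.
The floor of 144 is above the equilibrium price 120, so it binds.
At p = 144: qd = 627 - 4·144 = 51 and qs = 7·144 - 693 = 315.
Consumer surplus without the control is ½ · (156.75 - 120) · 147 = 2701.125.
With the floor, consumers buy 51 units at 144, so CS = ½ · (156.75 - 144) · 51 = 325.125.
Change in consumer surplus = 325.125 - 2701.125 = -2376.

-2376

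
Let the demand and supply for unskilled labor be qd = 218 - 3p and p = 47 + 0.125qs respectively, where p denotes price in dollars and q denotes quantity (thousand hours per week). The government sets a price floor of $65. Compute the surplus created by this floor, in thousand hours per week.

Rearranging supply gives qs = 8p - 376. Without the control the market clears where 218 - 3p = 8p - 376, i.e. p* = 54 and q* = 56.
Since 65 > 54, the floor is binding.
At p = 65: qd = 218 - 3·65 = 23 and qs = 8·65 - 376 = 144.
Surplus = qs - qd = 144 - 23 = 121.

121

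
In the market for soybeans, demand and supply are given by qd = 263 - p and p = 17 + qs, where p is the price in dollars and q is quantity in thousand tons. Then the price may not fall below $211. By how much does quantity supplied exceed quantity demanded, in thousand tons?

Rearranging supply gives qs = p - 17. Setting quantity demanded equal to quantity supplied, 263 - p = p - 17, gives p* = 140 and q* = 123.
Since 211 > 140, the floor is binding.
At p = 211: qd = 263 - 211 = 52 and qs = 211 - 17 = 194.
Surplus = qs - qd = 194 - 52 = 142.

142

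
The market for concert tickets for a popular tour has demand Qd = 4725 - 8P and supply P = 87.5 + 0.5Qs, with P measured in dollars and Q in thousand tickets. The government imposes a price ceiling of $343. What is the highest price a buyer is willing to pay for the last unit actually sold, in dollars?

Rearranging supply gives Qs = 2P - 175. In a free market, 4725 - 8P = 2P - 175 gives the equilibrium P* = 490, Q* = 805.
Because the ceiling (343) lies below the market-clearing price, it is binding.
At P = 343: Qd = 4725 - 8·343 = 1981 and Qs = 2·343 - 175 = 511.
Only 511 units reach the market. On the demand curve, the marginal buyer's willingness to pay at Q = 511 is (4725 - 511)/8 = 526.75.

526.75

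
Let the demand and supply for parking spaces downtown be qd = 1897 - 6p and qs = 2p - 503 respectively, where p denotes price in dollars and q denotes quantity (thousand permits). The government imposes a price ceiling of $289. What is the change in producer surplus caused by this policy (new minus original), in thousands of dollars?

-946

Setting quantity demanded equal to quantity supplied, 1897 - 6p = 2p - 503, gives p* = 300 and q* = 97.
Because the ceiling (289) lies below the market-clearing price, it is binding.
At p = 289: qd = 1897 - 6·289 = 163 and qs = 2·289 - 503 = 75.
Producer surplus without the control is ½ · (300 - 251.5) · 97 = 2352.25.
With the ceiling, producers sell 75 units at 289, so PS = ½ · (289 - 251.5) · 75 = 1406.25.
Change in producer surplus = 1406.25 - 2352.25 = -946.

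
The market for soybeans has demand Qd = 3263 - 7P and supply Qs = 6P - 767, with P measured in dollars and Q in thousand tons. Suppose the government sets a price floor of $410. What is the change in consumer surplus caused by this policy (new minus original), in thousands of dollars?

Without the control the market clears where 3263 - 7P = 6P - 767, i.e. P* = 310 and Q* = 1093.
Because the floor (410) lies above the market-clearing price, it is binding.
At P = 410: Qd = 3263 - 7·410 = 393 and Qs = 6·410 - 767 = 1693.
Consumer surplus without the control is ½ · (3263/7 - 310) · 1093 = 1194649/14.
With the floor, consumers buy 393 units at 410, so CS = ½ · (3263/7 - 410) · 393 = 154449/14.
Change in consumer surplus = 154449/14 - 1194649/14 = -74300.

-74300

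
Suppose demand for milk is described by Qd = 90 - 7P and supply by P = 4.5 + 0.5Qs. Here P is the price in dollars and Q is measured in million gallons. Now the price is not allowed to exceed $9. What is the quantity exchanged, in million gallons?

Rearranging supply gives Qs = 2P - 9. Equilibrium: 90 - 7P = 2P - 9, so 99 = 9P and P* = 11, Q* = 13.
The ceiling of 9 is below the equilibrium price 11, so it binds.
At P = 9: Qd = 90 - 7·9 = 27 and Qs = 2·9 - 9 = 9.
The quantity actually transacted is the short side, supply: 9.

9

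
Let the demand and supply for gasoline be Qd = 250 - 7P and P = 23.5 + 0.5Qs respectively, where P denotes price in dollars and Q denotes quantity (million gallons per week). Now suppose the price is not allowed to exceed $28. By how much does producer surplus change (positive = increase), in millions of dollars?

Rearranging supply gives Qs = 2P - 47. Without the control the market clears where 250 - 7P = 2P - 47, i.e. P* = 33 and Q* = 19.
Because the ceiling (28) lies below the market-clearing price, it is binding.
At P = 28: Qd = 250 - 7·28 = 54 and Qs = 2·28 - 47 = 9.
Producer surplus without the control is ½ · (33 - 23.5) · 19 = 90.25.
With the ceiling, producers sell 9 units at 28, so PS = ½ · (28 - 23.5) · 9 = 20.25.
Change in producer surplus = 20.25 - 90.25 = -70.

-70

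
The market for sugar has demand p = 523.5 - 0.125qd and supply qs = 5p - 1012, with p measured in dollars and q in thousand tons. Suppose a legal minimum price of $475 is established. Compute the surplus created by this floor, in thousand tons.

Rearranging demand gives qd = 4188 - 8p. Without the control the market clears where 4188 - 8p = 5p - 1012, i.e. p* = 400 and q* = 988.
Because the floor (475) lies above the market-clearing price, it is binding.
At p = 475: qd = 4188 - 8·475 = 388 and qs = 5·475 - 1012 = 1363.
Surplus = qs - qd = 1363 - 388 = 975.

975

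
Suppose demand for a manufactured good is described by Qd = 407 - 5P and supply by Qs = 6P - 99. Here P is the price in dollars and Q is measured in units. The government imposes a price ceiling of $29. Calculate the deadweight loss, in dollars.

1907.4

In a free market, 407 - 5P = 6P - 99 gives the equilibrium P* = 46, Q* = 177.
The ceiling of 29 is below the equilibrium price 46, so it binds.
At P = 29: Qd = 407 - 5·29 = 262 and Qs = 6·29 - 99 = 75.
Quantity traded falls to 75. At Q = 75 the demand price is (407 - 75)/5 = 66.4 and the supply price is (99 + 75)/6 = 29.
Deadweight loss = ½ · (66.4 - 29) · (177 - 75) = ½ · 37.4 · 102 = 1907.4.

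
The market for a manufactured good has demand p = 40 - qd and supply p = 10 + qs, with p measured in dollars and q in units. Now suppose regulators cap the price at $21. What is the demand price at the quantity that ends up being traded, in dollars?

29

Rearranging demand gives qd = 40 - p; rearranging supply gives qs = p - 10. Without the control the market clears where 40 - p = p - 10, i.e. p* = 25 and q* = 15.
Since 21 < 25, the ceiling is binding.
At p = 21: qd = 40 - 21 = 19 and qs = 21 - 10 = 11.
Only 11 units reach the market. On the demand curve, the marginal buyer's willingness to pay at q = 11 is (40 - 11) = 29.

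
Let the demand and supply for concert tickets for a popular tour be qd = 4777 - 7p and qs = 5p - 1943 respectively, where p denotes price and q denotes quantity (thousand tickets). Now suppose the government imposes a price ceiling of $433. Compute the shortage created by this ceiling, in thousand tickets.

In a free market, 4777 - 7p = 5p - 1943 gives the equilibrium p* = 560, q* = 857.
Because the ceiling (433) lies below the market-clearing price, it is binding.
At p = 433: qd = 4777 - 7·433 = 1746 and qs = 5·433 - 1943 = 222.
Shortage = qd - qs = 1746 - 222 = 1524.

1524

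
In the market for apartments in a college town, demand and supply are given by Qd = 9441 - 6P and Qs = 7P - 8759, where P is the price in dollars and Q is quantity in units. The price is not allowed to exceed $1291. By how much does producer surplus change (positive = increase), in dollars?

-71885.5

Setting quantity demanded equal to quantity supplied, 9441 - 6P = 7P - 8759, gives P* = 1400 and Q* = 1041.
The ceiling of 1291 is below the equilibrium price 1400, so it binds.
At P = 1291: Qd = 9441 - 6·1291 = 1695 and Qs = 7·1291 - 8759 = 278.
Producer surplus without the control is ½ · (1400 - 8759/7) · 1041 = 1083681/14.
With the ceiling, producers sell 278 units at 1291, so PS = ½ · (1291 - 8759/7) · 278 = 38642/7.
Change in producer surplus = 38642/7 - 1083681/14 = -71885.5.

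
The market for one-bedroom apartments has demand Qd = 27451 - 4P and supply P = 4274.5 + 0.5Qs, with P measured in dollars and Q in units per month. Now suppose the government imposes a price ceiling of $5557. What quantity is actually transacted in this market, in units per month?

2565

Rearranging supply gives Qs = 2P - 8549. In a free market, 27451 - 4P = 2P - 8549 gives the equilibrium P* = 6000, Q* = 3451.
Since 5557 < 6000, the ceiling is binding.
At P = 5557: Qd = 27451 - 4·5557 = 5223 and Qs = 2·5557 - 8549 = 2565.
The quantity actually transacted is the short side, supply: 2565.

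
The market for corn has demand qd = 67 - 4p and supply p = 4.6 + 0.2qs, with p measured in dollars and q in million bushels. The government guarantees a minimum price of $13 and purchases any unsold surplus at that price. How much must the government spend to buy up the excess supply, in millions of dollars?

Rearranging supply gives qs = 5p - 23. Without the control the market clears where 67 - 4p = 5p - 23, i.e. p* = 10 and q* = 27.
Since 13 > 10, the floor is binding.
At p = 13: qd = 67 - 4·13 = 15 and qs = 5·13 - 23 = 42.
Surplus = qs - qd = 27.
Government expenditure = surplus × support price = 27 × 13 = 351.

351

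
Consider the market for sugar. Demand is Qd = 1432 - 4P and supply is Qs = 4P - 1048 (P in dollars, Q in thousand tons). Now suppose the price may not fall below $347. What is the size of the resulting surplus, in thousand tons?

Without the control the market clears where 1432 - 4P = 4P - 1048, i.e. P* = 310 and Q* = 192.
Because the floor (347) lies above the market-clearing price, it is binding.
At P = 347: Qd = 1432 - 4·347 = 44 and Qs = 4·347 - 1048 = 340.
Surplus = Qs - Qd = 340 - 44 = 296.

296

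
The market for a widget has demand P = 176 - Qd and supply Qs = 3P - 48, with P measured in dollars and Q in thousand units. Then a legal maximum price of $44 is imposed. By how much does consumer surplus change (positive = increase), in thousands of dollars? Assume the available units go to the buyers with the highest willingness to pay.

Rearranging demand gives Qd = 176 - P. Without the control the market clears where 176 - P = 3P - 48, i.e. P* = 56 and Q* = 120.
The ceiling of 44 is below the equilibrium price 56, so it binds.
At P = 44: Qd = 176 - 44 = 132 and Qs = 3·44 - 48 = 84.
Consumer surplus without the control is ½ · (176 - 56) · 120 = 7200.
With the ceiling, 84 units are sold at 44 (assume they go to the highest-value buyers). The demand price at Q = 84 is 92, so CS = ½ · [(176 - 44) + (92 - 44)] · 84 = 7560.
Change in consumer surplus = 7560 - 7200 = 360.

360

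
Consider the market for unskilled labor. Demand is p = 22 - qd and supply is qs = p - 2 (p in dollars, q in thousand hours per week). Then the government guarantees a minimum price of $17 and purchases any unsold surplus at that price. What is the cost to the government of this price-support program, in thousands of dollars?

Rearranging demand gives qd = 22 - p. Equilibrium: 22 - p = p - 2, so 24 = 2p and p* = 12, q* = 10.
Because the floor (17) lies above the market-clearing price, it is binding.
At p = 17: qd = 22 - 17 = 5 and qs = 17 - 2 = 15.
Surplus = qs - qd = 10.
Government expenditure = surplus × support price = 10 × 17 = 170.

170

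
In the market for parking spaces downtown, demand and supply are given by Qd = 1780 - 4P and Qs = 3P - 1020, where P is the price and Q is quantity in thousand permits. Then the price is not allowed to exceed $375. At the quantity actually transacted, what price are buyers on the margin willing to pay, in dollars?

418.75

In a free market, 1780 - 4P = 3P - 1020 gives the equilibrium P* = 400, Q* = 180.
Because the ceiling (375) lies below the market-clearing price, it is binding.
At P = 375: Qd = 1780 - 4·375 = 280 and Qs = 3·375 - 1020 = 105.
Only 105 units reach the market. On the demand curve, the marginal buyer's willingness to pay at Q = 105 is (1780 - 105)/4 = 418.75.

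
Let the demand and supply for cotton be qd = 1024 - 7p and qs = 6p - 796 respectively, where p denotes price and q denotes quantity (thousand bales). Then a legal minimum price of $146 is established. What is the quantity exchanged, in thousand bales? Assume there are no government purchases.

In a free market, 1024 - 7p = 6p - 796 gives the equilibrium p* = 140, q* = 44.
The floor of 146 is above the equilibrium price 140, so it binds.
At p = 146: qd = 1024 - 7·146 = 2 and qs = 6·146 - 796 = 80.
The quantity actually transacted is the short side, demand: 2.

2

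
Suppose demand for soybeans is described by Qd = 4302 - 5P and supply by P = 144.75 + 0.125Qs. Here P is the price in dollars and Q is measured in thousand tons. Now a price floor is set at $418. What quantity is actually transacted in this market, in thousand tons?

Rearranging supply gives Qs = 8P - 1158. Setting quantity demanded equal to quantity supplied, 4302 - 5P = 8P - 1158, gives P* = 420 and Q* = 2202.
The floor of 418 is below the equilibrium price 420, so it is not binding; the market clears at P* = 420, Q* = 2202.

2202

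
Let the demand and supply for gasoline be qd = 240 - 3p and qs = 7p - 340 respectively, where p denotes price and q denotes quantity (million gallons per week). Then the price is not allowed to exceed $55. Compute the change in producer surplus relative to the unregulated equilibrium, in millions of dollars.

-166.5

Setting quantity demanded equal to quantity supplied, 240 - 3p = 7p - 340, gives p* = 58 and q* = 66.
Because the ceiling (55) lies below the market-clearing price, it is binding.
At p = 55: qd = 240 - 3·55 = 75 and qs = 7·55 - 340 = 45.
Producer surplus without the control is ½ · (58 - 340/7) · 66 = 2178/7.
With the ceiling, producers sell 45 units at 55, so PS = ½ · (55 - 340/7) · 45 = 2025/14.
Change in producer surplus = 2025/14 - 2178/7 = -166.5.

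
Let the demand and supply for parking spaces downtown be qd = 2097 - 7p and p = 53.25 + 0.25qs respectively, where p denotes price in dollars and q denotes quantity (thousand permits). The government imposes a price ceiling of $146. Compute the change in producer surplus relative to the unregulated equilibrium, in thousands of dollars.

Rearranging supply gives qs = 4p - 213. In a free market, 2097 - 7p = 4p - 213 gives the equilibrium p* = 210, q* = 627.
The ceiling of 146 is below the equilibrium price 210, so it binds.
At p = 146: qd = 2097 - 7·146 = 1075 and qs = 4·146 - 213 = 371.
Producer surplus without the control is ½ · (210 - 53.25) · 627 = 49141.125.
With the ceiling, producers sell 371 units at 146, so PS = ½ · (146 - 53.25) · 371 = 17205.125.
Change in producer surplus = 17205.125 - 49141.125 = -31936.

-31936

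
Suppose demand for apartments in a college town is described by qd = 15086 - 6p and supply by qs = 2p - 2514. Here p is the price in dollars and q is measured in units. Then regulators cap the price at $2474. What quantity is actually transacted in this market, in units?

1886

Without the control the market clears where 15086 - 6p = 2p - 2514, i.e. p* = 2200 and q* = 1886.
The ceiling of 2474 is above the equilibrium price 2200, so it is not binding; the market clears at p* = 2200, q* = 1886.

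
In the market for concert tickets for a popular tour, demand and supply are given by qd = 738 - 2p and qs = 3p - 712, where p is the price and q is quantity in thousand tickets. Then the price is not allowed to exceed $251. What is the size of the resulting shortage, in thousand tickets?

Equilibrium: 738 - 2p = 3p - 712, so 1450 = 5p and p* = 290, q* = 158.
The ceiling of 251 is below the equilibrium price 290, so it binds.
At p = 251: qd = 738 - 2·251 = 236 and qs = 3·251 - 712 = 41.
Shortage = qd - qs = 236 - 41 = 195.

195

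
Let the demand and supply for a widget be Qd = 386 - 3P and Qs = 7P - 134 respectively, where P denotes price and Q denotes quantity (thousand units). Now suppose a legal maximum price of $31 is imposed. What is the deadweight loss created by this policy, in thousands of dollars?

Equilibrium: 386 - 3P = 7P - 134, so 520 = 10P and P* = 52, Q* = 230.
Since 31 < 52, the ceiling is binding.
At P = 31: Qd = 386 - 3·31 = 293 and Qs = 7·31 - 134 = 83.
Quantity traded falls to 83. At Q = 83 the demand price is (386 - 83)/3 = 101 and the supply price is (134 + 83)/7 = 31.
Deadweight loss = ½ · (101 - 31) · (230 - 83) = ½ · 70 · 147 = 5145.

5145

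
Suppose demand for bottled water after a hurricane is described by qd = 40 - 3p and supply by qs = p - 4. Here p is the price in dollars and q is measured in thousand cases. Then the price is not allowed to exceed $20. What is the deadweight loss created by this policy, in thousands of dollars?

In a free market, 40 - 3p = p - 4 gives the equilibrium p* = 11, q* = 7.
Since 20 is above p* = 11, the ceiling does not bind and the free-market outcome prevails.
Since the control does not bind, no trades are prevented and deadweight loss is zero.

0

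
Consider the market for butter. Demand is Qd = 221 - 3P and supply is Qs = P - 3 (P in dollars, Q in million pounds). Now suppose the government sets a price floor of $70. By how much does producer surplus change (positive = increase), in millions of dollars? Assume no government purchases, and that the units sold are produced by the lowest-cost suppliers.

Setting quantity demanded equal to quantity supplied, 221 - 3P = P - 3, gives P* = 56 and Q* = 53.
Because the floor (70) lies above the market-clearing price, it is binding.
At P = 70: Qd = 221 - 3·70 = 11 and Qs = 70 - 3 = 67.
Producer surplus without the control is ½ · (56 - 3) · 53 = 1404.5.
With the floor, 11 units are sold at 70. The supply price at Q = 11 is 14, so PS = ½ · [(70 - 3) + (70 - 14)] · 11 = 676.5.
Change in producer surplus = 676.5 - 1404.5 = -728.

-728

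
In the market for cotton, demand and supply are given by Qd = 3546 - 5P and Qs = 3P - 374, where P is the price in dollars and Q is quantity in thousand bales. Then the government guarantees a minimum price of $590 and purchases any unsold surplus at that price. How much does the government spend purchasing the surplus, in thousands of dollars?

472000

Setting quantity demanded equal to quantity supplied, 3546 - 5P = 3P - 374, gives P* = 490 and Q* = 1096.
The floor of 590 is above the equilibrium price 490, so it binds.
At P = 590: Qd = 3546 - 5·590 = 596 and Qs = 3·590 - 374 = 1396.
Surplus = Qs - Qd = 800.
Government expenditure = surplus × support price = 800 × 590 = 472000.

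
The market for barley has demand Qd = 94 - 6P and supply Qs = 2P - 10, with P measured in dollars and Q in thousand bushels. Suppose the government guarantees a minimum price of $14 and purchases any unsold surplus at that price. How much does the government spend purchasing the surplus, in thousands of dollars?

Without the control the market clears where 94 - 6P = 2P - 10, i.e. P* = 13 and Q* = 16.
Because the floor (14) lies above the market-clearing price, it is binding.
At P = 14: Qd = 94 - 6·14 = 10 and Qs = 2·14 - 10 = 18.
Surplus = Qs - Qd = 8.
Government expenditure = surplus × support price = 8 × 14 = 112.

112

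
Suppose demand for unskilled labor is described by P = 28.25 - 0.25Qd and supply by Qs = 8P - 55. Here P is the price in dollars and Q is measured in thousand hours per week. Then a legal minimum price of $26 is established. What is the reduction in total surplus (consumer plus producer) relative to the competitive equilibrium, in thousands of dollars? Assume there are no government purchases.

432

Rearranging demand gives Qd = 113 - 4P. Equilibrium: 113 - 4P = 8P - 55, so 168 = 12P and P* = 14, Q* = 57.
Since 26 > 14, the floor is binding.
At P = 26: Qd = 113 - 4·26 = 9 and Qs = 8·26 - 55 = 153.
Quantity traded falls to 9. At Q = 9 the demand price is (113 - 9)/4 = 26 and the supply price is (55 + 9)/8 = 8.
Deadweight loss = ½ · (26 - 8) · (57 - 9) = ½ · 18 · 48 = 432.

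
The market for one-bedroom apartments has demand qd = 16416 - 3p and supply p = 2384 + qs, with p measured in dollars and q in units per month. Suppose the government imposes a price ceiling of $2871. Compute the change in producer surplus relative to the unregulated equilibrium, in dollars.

-2563343.5

Rearranging supply gives qs = p - 2384. Setting quantity demanded equal to quantity supplied, 16416 - 3p = p - 2384, gives p* = 4700 and q* = 2316.
Because the ceiling (2871) lies below the market-clearing price, it is binding.
At p = 2871: qd = 16416 - 3·2871 = 7803 and qs = 2871 - 2384 = 487.
Producer surplus without the control is ½ · (4700 - 2384) · 2316 = 2681928.
With the ceiling, producers sell 487 units at 2871, so PS = ½ · (2871 - 2384) · 487 = 118584.5.
Change in producer surplus = 118584.5 - 2681928 = -2563343.5.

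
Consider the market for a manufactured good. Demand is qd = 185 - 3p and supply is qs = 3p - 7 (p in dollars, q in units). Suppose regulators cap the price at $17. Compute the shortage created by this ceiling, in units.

Equilibrium: 185 - 3p = 3p - 7, so 192 = 6p and p* = 32, q* = 89.
The ceiling of 17 is below the equilibrium price 32, so it binds.
At p = 17: qd = 185 - 3·17 = 134 and qs = 3·17 - 7 = 44.
Shortage = qd - qs = 134 - 44 = 90.

90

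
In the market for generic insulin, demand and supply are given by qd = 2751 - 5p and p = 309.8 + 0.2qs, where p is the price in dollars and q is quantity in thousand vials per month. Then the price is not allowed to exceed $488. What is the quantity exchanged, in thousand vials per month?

601

Rearranging supply gives qs = 5p - 1549. In a free market, 2751 - 5p = 5p - 1549 gives the equilibrium p* = 430, q* = 601.
Since 488 is above p* = 430, the ceiling does not bind and the free-market outcome prevails.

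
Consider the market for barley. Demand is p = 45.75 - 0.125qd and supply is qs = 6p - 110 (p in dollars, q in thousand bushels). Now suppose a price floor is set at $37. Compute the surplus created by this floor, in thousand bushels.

42

Rearranging demand gives qd = 366 - 8p. In a free market, 366 - 8p = 6p - 110 gives the equilibrium p* = 34, q* = 94.
The floor of 37 is above the equilibrium price 34, so it binds.
At p = 37: qd = 366 - 8·37 = 70 and qs = 6·37 - 110 = 112.
Surplus = qs - qd = 112 - 70 = 42.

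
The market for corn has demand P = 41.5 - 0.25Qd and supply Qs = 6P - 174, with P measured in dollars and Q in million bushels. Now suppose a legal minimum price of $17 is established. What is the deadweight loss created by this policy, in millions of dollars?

Rearranging demand gives Qd = 166 - 4P. In a free market, 166 - 4P = 6P - 174 gives the equilibrium P* = 34, Q* = 30.
Since 17 is below P* = 34, the floor does not bind and the free-market outcome prevails.
Since the control does not bind, no trades are prevented and deadweight loss is zero.

0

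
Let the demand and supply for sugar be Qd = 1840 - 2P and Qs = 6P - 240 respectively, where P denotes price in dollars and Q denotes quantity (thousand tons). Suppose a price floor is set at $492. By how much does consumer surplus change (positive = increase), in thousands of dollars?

Equilibrium: 1840 - 2P = 6P - 240, so 2080 = 8P and P* = 260, Q* = 1320.
The floor of 492 is above the equilibrium price 260, so it binds.
At P = 492: Qd = 1840 - 2·492 = 856 and Qs = 6·492 - 240 = 2712.
Consumer surplus without the control is ½ · (920 - 260) · 1320 = 435600.
With the floor, consumers buy 856 units at 492, so CS = ½ · (920 - 492) · 856 = 183184.
Change in consumer surplus = 183184 - 435600 = -252416.

-252416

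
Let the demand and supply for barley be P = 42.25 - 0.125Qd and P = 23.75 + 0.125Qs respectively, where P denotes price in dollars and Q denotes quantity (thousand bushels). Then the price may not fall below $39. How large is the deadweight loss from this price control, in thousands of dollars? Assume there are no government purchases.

288

Rearranging demand gives Qd = 338 - 8P; rearranging supply gives Qs = 8P - 190. In a free market, 338 - 8P = 8P - 190 gives the equilibrium P* = 33, Q* = 74.
The floor of 39 is above the equilibrium price 33, so it binds.
At P = 39: Qd = 338 - 8·39 = 26 and Qs = 8·39 - 190 = 122.
Quantity traded falls to 26. At Q = 26 the demand price is (338 - 26)/8 = 39 and the supply price is (190 + 26)/8 = 27.
Deadweight loss = ½ · (39 - 27) · (74 - 26) = ½ · 12 · 48 = 288.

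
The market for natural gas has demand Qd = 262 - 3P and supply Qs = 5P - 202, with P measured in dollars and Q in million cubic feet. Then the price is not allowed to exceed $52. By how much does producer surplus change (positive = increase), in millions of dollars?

In a free market, 262 - 3P = 5P - 202 gives the equilibrium P* = 58, Q* = 88.
Since 52 < 58, the ceiling is binding.
At P = 52: Qd = 262 - 3·52 = 106 and Qs = 5·52 - 202 = 58.
Producer surplus without the control is ½ · (58 - 40.4) · 88 = 774.4.
With the ceiling, producers sell 58 units at 52, so PS = ½ · (52 - 40.4) · 58 = 336.4.
Change in producer surplus = 336.4 - 774.4 = -438.

-438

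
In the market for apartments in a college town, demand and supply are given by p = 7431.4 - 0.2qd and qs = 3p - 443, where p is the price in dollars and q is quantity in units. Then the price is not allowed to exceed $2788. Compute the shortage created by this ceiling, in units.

15296

Rearranging demand gives qd = 37157 - 5p. Setting quantity demanded equal to quantity supplied, 37157 - 5p = 3p - 443, gives p* = 4700 and q* = 13657.
The ceiling of 2788 is below the equilibrium price 4700, so it binds.
At p = 2788: qd = 37157 - 5·2788 = 23217 and qs = 3·2788 - 443 = 7921.
Shortage = qd - qs = 23217 - 7921 = 15296.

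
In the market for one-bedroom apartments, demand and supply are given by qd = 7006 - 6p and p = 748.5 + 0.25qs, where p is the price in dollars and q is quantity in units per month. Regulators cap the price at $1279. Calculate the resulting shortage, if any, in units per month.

0

Rearranging supply gives qs = 4p - 2994. Equilibrium: 7006 - 6p = 4p - 2994, so 10000 = 10p and p* = 1000, q* = 1006.
The ceiling of 1279 is above the equilibrium price 1000, so it is not binding; the market clears at p* = 1000, q* = 1006.
Since the control does not bind, there is no shortage.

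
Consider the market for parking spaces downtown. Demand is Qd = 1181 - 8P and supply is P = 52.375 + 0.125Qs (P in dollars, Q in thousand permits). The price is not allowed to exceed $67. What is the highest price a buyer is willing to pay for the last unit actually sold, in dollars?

Rearranging supply gives Qs = 8P - 419. Equilibrium: 1181 - 8P = 8P - 419, so 1600 = 16P and P* = 100, Q* = 381.
Because the ceiling (67) lies below the market-clearing price, it is binding.
At P = 67: Qd = 1181 - 8·67 = 645 and Qs = 8·67 - 419 = 117.
Only 117 units reach the market. On the demand curve, the marginal buyer's willingness to pay at Q = 117 is (1181 - 117)/8 = 133.

133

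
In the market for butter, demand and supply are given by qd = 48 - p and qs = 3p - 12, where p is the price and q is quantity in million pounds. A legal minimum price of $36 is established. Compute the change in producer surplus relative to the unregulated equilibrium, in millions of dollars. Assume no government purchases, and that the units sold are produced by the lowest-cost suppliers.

Without the control the market clears where 48 - p = 3p - 12, i.e. p* = 15 and q* = 33.
Since 36 > 15, the floor is binding.
At p = 36: qd = 48 - 36 = 12 and qs = 3·36 - 12 = 96.
Producer surplus without the control is ½ · (15 - 4) · 33 = 181.5.
With the floor, 12 units are sold at 36. The supply price at q = 12 is 8, so PS = ½ · [(36 - 4) + (36 - 8)] · 12 = 360.
Change in producer surplus = 360 - 181.5 = 178.5.

178.5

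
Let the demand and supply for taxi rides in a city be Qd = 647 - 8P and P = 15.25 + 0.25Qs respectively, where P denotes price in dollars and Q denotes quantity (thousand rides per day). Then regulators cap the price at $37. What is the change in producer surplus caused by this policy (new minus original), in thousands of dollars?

-2882

Rearranging supply gives Qs = 4P - 61. In a free market, 647 - 8P = 4P - 61 gives the equilibrium P* = 59, Q* = 175.
The ceiling of 37 is below the equilibrium price 59, so it binds.
At P = 37: Qd = 647 - 8·37 = 351 and Qs = 4·37 - 61 = 87.
Producer surplus without the control is ½ · (59 - 15.25) · 175 = 3828.125.
With the ceiling, producers sell 87 units at 37, so PS = ½ · (37 - 15.25) · 87 = 946.125.
Change in producer surplus = 946.125 - 3828.125 = -2882.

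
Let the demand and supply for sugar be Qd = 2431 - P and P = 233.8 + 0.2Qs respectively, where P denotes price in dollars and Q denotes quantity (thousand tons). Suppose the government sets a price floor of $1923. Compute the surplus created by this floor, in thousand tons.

Rearranging supply gives Qs = 5P - 1169. In a free market, 2431 - P = 5P - 1169 gives the equilibrium P* = 600, Q* = 1831.
Since 1923 > 600, the floor is binding.
At P = 1923: Qd = 2431 - 1923 = 508 and Qs = 5·1923 - 1169 = 8446.
Surplus = Qs - Qd = 8446 - 508 = 7938.

7938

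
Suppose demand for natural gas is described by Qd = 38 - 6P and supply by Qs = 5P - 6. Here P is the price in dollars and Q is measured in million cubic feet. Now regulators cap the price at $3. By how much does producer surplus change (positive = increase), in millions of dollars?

-11.5

Equilibrium: 38 - 6P = 5P - 6, so 44 = 11P and P* = 4, Q* = 14.
Since 3 < 4, the ceiling is binding.
At P = 3: Qd = 38 - 6·3 = 20 and Qs = 5·3 - 6 = 9.
Producer surplus without the control is ½ · (4 - 1.2) · 14 = 19.6.
With the ceiling, producers sell 9 units at 3, so PS = ½ · (3 - 1.2) · 9 = 8.1.
Change in producer surplus = 8.1 - 19.6 = -11.5.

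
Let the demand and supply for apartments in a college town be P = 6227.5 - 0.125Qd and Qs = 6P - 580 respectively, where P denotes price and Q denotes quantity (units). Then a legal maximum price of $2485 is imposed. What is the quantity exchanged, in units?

14330

Rearranging demand gives Qd = 49820 - 8P. In a free market, 49820 - 8P = 6P - 580 gives the equilibrium P* = 3600, Q* = 21020.
Because the ceiling (2485) lies below the market-clearing price, it is binding.
At P = 2485: Qd = 49820 - 8·2485 = 29940 and Qs = 6·2485 - 580 = 14330.
The quantity actually transacted is the short side, supply: 14330.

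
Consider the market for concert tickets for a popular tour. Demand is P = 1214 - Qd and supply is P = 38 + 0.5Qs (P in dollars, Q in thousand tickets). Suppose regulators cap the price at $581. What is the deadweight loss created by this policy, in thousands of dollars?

0

Rearranging demand gives Qd = 1214 - P; rearranging supply gives Qs = 2P - 76. Without the control the market clears where 1214 - P = 2P - 76, i.e. P* = 430 and Q* = 784.
The ceiling of 581 is above the equilibrium price 430, so it is not binding; the market clears at P* = 430, Q* = 784.
Since the control does not bind, no trades are prevented and deadweight loss is zero.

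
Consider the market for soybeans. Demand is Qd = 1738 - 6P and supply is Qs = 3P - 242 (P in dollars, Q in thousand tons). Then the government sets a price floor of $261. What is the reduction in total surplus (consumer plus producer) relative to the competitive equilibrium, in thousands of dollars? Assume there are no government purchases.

In a free market, 1738 - 6P = 3P - 242 gives the equilibrium P* = 220, Q* = 418.
The floor of 261 is above the equilibrium price 220, so it binds.
At P = 261: Qd = 1738 - 6·261 = 172 and Qs = 3·261 - 242 = 541.
Quantity traded falls to 172. At Q = 172 the demand price is (1738 - 172)/6 = 261 and the supply price is (242 + 172)/3 = 138.
Deadweight loss = ½ · (261 - 138) · (418 - 172) = ½ · 123 · 246 = 15129.

15129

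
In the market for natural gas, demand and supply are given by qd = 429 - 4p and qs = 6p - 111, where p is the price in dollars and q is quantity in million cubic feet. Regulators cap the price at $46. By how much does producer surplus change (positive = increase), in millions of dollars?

-1512

Equilibrium: 429 - 4p = 6p - 111, so 540 = 10p and p* = 54, q* = 213.
Since 46 < 54, the ceiling is binding.
At p = 46: qd = 429 - 4·46 = 245 and qs = 6·46 - 111 = 165.
Producer surplus without the control is ½ · (54 - 18.5) · 213 = 3780.75.
With the ceiling, producers sell 165 units at 46, so PS = ½ · (46 - 18.5) · 165 = 2268.75.
Change in producer surplus = 2268.75 - 3780.75 = -1512.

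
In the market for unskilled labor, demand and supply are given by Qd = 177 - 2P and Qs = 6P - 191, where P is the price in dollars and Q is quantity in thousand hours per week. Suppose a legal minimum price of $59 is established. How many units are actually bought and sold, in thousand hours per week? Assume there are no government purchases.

59

In a free market, 177 - 2P = 6P - 191 gives the equilibrium P* = 46, Q* = 85.
Because the floor (59) lies above the market-clearing price, it is binding.
At P = 59: Qd = 177 - 2·59 = 59 and Qs = 6·59 - 191 = 163.
The quantity actually transacted is the short side, demand: 59.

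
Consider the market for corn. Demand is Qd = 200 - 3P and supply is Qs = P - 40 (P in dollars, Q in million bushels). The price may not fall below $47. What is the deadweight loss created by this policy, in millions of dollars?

0

Without the control the market clears where 200 - 3P = P - 40, i.e. P* = 60 and Q* = 20.
Since 47 is below P* = 60, the floor does not bind and the free-market outcome prevails.
Since the control does not bind, no trades are prevented and deadweight loss is zero.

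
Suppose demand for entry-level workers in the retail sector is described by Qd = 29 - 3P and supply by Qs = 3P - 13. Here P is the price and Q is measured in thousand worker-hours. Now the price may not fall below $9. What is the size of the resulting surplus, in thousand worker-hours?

12

Setting quantity demanded equal to quantity supplied, 29 - 3P = 3P - 13, gives P* = 7 and Q* = 8.
Since 9 > 7, the floor is binding.
At P = 9: Qd = 29 - 3·9 = 2 and Qs = 3·9 - 13 = 14.
Surplus = Qs - Qd = 14 - 2 = 12.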